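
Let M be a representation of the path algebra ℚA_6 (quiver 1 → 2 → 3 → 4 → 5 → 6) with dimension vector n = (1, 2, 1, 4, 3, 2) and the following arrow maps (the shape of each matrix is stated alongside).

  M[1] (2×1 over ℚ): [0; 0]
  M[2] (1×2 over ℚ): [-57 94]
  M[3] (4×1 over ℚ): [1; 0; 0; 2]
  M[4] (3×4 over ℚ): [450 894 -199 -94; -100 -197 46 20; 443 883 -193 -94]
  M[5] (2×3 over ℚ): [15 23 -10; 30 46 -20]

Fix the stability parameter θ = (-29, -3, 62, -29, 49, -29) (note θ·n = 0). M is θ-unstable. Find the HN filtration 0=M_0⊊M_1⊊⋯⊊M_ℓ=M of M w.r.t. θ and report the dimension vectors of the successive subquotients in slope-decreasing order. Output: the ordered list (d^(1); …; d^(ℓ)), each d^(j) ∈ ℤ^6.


Barcode: M ≅ I[1,1], I[2,2], I[2,5], I[4,4], I[4,5], I[4,6], I[6,6]. HN layers by μ_θ (5 steps, strictly decreasing):
  μ^(1)=49; μ^(2)=33/2; μ^(3)=10; μ^(4)=-3; μ^(5)=-29

((0, 0, 0, 0, 2, 0); (0, 0, 1, 1, 0, 0); (0, 0, 0, 0, 1, 1); (0, 2, 0, 0, 0, 0); (1, 0, 0, 3, 0, 1))


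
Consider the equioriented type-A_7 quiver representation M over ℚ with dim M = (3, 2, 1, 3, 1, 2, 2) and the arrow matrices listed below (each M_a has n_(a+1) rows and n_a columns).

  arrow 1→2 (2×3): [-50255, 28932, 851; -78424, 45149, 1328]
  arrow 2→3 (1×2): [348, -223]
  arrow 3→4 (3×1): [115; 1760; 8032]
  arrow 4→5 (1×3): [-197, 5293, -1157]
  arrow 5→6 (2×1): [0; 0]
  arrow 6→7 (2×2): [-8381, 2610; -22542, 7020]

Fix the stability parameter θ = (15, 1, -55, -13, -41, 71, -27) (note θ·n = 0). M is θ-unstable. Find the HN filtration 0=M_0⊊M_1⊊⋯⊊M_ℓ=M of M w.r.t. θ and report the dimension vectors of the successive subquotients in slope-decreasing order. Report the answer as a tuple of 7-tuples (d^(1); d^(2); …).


Interval decomposition of M: I[1,1], I[1,2], I[1,5], I[4,4]^2, I[6,6], I[6,7], I[7,7].
HN type (ℓ=7): μ^(1)=71; μ^(2)=22; μ^(3)=15; μ^(4)=8; μ^(5)=-13; μ^(6)=-93/5; μ^(7)=-27

((0, 0, 0, 0, 0, 1, 0); (0, 0, 0, 0, 0, 1, 1); (1, 0, 0, 0, 0, 0, 0); (1, 1, 0, 0, 0, 0, 0); (0, 0, 0, 2, 0, 0, 0); (1, 1, 1, 1, 1, 0, 0); (0, 0, 0, 0, 0, 0, 1))


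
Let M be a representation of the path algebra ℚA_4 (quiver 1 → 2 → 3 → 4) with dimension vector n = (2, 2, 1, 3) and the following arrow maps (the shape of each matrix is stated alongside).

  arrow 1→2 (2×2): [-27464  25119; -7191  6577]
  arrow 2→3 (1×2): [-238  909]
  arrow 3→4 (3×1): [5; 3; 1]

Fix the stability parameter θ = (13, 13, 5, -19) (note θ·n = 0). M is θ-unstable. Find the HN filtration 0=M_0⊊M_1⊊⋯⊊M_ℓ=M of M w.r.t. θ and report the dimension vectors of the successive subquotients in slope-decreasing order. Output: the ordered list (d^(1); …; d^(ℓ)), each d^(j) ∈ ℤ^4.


Via rank(M_{q-1}∘⋯∘M_p): M ≅ I[1,2], I[1,4], I[4,4]^2.
μ_θ-semistable layers: μ^(1)=13; μ^(2)=3; μ^(3)=-19

((1, 1, 0, 0); (1, 1, 1, 1); (0, 0, 0, 2))


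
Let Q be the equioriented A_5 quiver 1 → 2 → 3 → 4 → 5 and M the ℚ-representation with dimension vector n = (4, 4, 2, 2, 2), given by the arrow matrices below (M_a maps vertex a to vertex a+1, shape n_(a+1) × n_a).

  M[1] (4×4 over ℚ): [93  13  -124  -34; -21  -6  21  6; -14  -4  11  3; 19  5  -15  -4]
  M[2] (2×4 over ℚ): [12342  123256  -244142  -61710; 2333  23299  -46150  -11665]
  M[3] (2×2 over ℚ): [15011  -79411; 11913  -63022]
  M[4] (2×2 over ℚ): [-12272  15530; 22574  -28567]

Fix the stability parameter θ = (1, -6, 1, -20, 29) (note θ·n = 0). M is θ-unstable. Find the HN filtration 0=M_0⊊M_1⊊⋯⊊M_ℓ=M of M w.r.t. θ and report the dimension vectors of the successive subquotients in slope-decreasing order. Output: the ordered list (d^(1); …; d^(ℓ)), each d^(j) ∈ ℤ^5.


Interval decomposition of M: I[1,2]^2, I[1,5]^2.
HN type (ℓ=3): μ^(1)=29; μ^(2)=-5/2; μ^(3)=-6

((0, 0, 0, 0, 2); (2, 2, 0, 0, 0); (2, 2, 2, 2, 0))


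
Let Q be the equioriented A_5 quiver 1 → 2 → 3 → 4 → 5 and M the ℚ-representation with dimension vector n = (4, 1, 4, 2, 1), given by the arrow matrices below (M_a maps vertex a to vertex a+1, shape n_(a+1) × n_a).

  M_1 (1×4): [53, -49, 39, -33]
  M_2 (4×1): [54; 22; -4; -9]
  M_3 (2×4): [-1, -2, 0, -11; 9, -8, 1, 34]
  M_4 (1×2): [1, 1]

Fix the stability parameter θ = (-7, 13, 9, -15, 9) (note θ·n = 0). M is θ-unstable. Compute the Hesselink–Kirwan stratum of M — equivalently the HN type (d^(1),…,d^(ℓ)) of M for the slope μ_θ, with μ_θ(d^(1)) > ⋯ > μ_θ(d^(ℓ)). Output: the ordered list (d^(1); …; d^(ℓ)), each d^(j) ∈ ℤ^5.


Via rank(M_{q-1}∘⋯∘M_p): M ≅ I[1,1]^3, I[1,5], I[3,3]^2, I[3,4].
μ_θ-semistable layers: μ^(1)=9; μ^(2)=7/3; μ^(3)=-3; μ^(4)=-7

((0, 0, 2, 0, 1); (0, 1, 1, 1, 0); (0, 0, 1, 1, 0); (4, 0, 0, 0, 0))


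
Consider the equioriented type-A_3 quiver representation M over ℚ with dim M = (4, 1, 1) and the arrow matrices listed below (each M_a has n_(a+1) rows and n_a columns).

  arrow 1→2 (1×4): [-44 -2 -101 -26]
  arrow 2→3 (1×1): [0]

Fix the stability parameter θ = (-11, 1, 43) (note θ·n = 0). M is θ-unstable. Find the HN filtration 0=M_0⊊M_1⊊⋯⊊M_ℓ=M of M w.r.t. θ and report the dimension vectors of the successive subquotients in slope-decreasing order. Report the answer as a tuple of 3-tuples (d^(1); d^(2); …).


Via rank(M_{q-1}∘⋯∘M_p): M ≅ I[1,1]^3, I[1,2], I[3,3].
μ_θ-semistable layers: μ^(1)=43; μ^(2)=1; μ^(3)=-11

((0, 0, 1); (0, 1, 0); (4, 0, 0))


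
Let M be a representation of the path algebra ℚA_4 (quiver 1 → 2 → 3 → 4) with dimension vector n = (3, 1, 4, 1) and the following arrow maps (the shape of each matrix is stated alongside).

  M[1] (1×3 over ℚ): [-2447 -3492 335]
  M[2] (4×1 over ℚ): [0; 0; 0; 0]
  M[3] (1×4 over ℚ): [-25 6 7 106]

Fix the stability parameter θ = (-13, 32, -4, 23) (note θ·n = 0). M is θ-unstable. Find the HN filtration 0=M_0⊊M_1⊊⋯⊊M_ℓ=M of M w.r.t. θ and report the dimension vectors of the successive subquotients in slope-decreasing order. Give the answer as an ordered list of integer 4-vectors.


Barcode: M ≅ I[1,1]^2, I[1,2], I[3,3]^3, I[3,4]. HN layers by μ_θ (4 steps, strictly decreasing):
  μ^(1)=32; μ^(2)=23; μ^(3)=-4; μ^(4)=-13

((0, 1, 0, 0); (0, 0, 0, 1); (0, 0, 4, 0); (3, 0, 0, 0))


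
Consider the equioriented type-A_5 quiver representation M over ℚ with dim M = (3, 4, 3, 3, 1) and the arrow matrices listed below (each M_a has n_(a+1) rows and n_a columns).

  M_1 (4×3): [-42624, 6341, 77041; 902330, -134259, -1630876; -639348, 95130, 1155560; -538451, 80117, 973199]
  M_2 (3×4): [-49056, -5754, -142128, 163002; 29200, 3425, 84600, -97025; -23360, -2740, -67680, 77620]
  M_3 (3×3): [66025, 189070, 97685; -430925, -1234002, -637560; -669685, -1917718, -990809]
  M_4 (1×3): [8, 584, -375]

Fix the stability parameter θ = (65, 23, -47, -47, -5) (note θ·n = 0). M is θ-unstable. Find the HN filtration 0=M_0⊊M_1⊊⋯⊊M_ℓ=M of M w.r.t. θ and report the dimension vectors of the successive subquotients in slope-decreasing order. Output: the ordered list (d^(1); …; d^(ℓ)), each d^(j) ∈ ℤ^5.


Via rank(M_{q-1}∘⋯∘M_p): M ≅ I[1,2]^2, I[1,3], I[2,2], I[3,4], I[3,5], I[4,4].
μ_θ-semistable layers: μ^(1)=44; μ^(2)=23; μ^(3)=41/3; μ^(4)=-5; μ^(5)=-47

((2, 2, 0, 0, 0); (0, 1, 0, 0, 0); (1, 1, 1, 0, 0); (0, 0, 0, 0, 1); (0, 0, 2, 3, 0))


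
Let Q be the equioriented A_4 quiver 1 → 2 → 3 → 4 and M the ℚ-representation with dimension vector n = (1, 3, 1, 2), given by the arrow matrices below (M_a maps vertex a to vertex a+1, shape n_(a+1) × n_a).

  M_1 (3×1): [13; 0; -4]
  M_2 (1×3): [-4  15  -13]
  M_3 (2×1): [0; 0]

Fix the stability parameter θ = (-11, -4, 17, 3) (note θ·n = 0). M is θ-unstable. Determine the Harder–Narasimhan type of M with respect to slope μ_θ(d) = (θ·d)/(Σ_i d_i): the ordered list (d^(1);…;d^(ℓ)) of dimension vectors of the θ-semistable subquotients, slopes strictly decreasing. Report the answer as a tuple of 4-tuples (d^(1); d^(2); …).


Via rank(M_{q-1}∘⋯∘M_p): M ≅ I[1,2], I[2,2], I[2,3], I[4,4]^2.
μ_θ-semistable layers: μ^(1)=17; μ^(2)=3; μ^(3)=-4; μ^(4)=-11

((0, 0, 1, 0); (0, 0, 0, 2); (0, 3, 0, 0); (1, 0, 0, 0))


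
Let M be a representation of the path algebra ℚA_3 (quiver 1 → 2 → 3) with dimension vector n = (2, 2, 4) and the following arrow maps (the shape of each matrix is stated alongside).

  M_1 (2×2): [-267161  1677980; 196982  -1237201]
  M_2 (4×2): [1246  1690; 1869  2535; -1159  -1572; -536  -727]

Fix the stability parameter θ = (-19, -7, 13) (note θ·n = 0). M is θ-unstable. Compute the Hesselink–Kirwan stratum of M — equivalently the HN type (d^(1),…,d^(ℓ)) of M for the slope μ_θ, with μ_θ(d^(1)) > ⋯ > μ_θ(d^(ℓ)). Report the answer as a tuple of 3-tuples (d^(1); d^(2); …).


Barcode: M ≅ I[1,3]^2, I[3,3]^2. HN layers by μ_θ (3 steps, strictly decreasing):
  μ^(1)=13; μ^(2)=-7; μ^(3)=-19

((0, 0, 4); (0, 2, 0); (2, 0, 0))


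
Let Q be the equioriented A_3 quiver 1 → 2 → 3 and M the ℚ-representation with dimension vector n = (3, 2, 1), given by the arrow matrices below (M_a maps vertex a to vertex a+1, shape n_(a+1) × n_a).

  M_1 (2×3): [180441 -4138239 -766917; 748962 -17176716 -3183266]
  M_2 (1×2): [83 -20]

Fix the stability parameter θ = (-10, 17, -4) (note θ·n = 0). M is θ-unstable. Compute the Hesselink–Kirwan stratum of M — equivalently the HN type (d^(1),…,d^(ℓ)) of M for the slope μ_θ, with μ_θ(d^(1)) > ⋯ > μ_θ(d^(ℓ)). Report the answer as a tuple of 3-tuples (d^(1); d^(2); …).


Via rank(M_{q-1}∘⋯∘M_p): M ≅ I[1,1], I[1,2], I[1,3].
μ_θ-semistable layers: μ^(1)=17; μ^(2)=13/2; μ^(3)=-10

((0, 1, 0); (0, 1, 1); (3, 0, 0))


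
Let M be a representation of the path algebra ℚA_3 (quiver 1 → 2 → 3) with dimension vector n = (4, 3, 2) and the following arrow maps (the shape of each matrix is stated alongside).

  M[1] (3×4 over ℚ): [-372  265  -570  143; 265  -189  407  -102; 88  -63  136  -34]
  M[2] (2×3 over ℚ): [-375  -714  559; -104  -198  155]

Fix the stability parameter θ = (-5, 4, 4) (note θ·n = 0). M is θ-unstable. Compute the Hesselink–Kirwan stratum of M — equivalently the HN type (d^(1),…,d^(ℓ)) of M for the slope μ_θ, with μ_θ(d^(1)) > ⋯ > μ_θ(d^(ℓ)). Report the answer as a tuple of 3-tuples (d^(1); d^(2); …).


Via rank(M_{q-1}∘⋯∘M_p): M ≅ I[1,1], I[1,2], I[1,3]^2.
μ_θ-semistable layers: μ^(1)=4; μ^(2)=-5

((0, 3, 2); (4, 0, 0))


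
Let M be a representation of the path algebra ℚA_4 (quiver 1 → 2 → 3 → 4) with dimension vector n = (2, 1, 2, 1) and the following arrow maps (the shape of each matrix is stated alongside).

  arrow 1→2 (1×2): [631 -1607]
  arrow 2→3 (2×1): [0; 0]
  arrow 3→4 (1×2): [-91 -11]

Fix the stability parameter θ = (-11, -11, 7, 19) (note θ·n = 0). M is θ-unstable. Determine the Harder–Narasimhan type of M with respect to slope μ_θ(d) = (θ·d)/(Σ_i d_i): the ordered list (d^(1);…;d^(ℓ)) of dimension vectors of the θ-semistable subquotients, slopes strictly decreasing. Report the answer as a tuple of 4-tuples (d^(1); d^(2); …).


Via rank(M_{q-1}∘⋯∘M_p): M ≅ I[1,1], I[1,2], I[3,3], I[3,4].
μ_θ-semistable layers: μ^(1)=19; μ^(2)=7; μ^(3)=-11

((0, 0, 0, 1); (0, 0, 2, 0); (2, 1, 0, 0))


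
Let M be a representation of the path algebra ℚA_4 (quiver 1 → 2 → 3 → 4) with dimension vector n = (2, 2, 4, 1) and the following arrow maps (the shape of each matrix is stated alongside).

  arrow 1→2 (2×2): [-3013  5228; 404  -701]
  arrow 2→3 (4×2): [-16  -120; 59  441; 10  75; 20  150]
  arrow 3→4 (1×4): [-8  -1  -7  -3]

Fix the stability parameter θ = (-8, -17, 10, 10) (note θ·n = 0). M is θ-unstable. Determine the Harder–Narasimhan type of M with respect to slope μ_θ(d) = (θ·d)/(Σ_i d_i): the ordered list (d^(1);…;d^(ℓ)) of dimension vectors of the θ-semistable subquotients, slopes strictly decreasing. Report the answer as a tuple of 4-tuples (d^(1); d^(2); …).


Interval decomposition of M: I[1,3], I[1,4], I[3,3]^2.
HN type (ℓ=2): μ^(1)=10; μ^(2)=-25/2

((0, 0, 4, 1); (2, 2, 0, 0))


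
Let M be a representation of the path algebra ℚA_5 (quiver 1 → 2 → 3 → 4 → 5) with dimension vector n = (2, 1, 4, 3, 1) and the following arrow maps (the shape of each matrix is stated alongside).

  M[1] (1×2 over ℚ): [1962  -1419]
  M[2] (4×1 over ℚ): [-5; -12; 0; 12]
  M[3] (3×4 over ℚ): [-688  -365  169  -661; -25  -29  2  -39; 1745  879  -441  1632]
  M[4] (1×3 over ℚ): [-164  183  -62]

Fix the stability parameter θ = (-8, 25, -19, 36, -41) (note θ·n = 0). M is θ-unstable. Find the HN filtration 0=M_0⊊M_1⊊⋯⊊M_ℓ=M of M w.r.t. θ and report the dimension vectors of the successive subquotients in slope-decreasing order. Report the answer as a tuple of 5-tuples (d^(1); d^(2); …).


Interval decomposition of M: I[1,1], I[1,5], I[3,3], I[3,4]^2.
HN type (ℓ=4): μ^(1)=36; μ^(2)=1/4; μ^(3)=-8; μ^(4)=-19

((0, 0, 0, 2, 0); (0, 1, 1, 1, 1); (2, 0, 0, 0, 0); (0, 0, 3, 0, 0))


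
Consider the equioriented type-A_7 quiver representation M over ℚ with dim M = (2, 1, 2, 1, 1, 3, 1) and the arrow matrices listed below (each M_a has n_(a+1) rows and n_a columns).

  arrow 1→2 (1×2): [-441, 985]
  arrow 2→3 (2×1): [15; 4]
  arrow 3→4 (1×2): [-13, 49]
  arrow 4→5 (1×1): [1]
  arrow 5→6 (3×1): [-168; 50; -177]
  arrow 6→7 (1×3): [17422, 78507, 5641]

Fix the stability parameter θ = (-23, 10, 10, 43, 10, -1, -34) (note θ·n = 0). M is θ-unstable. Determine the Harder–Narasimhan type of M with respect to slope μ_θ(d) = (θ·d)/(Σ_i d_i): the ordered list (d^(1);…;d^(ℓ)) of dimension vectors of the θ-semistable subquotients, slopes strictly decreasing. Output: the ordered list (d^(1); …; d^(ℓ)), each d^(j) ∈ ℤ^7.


Via rank(M_{q-1}∘⋯∘M_p): M ≅ I[1,1], I[1,7], I[3,3], I[6,6]^2.
μ_θ-semistable layers: μ^(1)=10; μ^(2)=19/3; μ^(3)=-1; μ^(4)=-23

((0, 0, 1, 0, 0, 0, 0); (0, 1, 1, 1, 1, 1, 1); (0, 0, 0, 0, 0, 2, 0); (2, 0, 0, 0, 0, 0, 0))


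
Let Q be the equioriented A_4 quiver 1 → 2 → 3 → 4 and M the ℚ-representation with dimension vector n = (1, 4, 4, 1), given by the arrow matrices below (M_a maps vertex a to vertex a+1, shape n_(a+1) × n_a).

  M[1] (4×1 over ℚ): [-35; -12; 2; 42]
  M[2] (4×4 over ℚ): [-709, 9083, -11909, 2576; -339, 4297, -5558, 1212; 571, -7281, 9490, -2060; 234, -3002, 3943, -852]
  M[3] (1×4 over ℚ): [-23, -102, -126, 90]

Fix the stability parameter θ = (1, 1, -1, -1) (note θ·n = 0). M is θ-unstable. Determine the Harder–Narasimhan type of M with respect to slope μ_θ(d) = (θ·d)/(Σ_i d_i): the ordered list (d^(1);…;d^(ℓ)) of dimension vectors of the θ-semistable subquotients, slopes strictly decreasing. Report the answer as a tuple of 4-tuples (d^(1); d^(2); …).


Barcode: M ≅ I[1,4], I[2,2]^2, I[2,3], I[3,3]^2. HN layers by μ_θ (3 steps, strictly decreasing):
  μ^(1)=1; μ^(2)=0; μ^(3)=-1

((0, 2, 0, 0); (1, 2, 2, 1); (0, 0, 2, 0))


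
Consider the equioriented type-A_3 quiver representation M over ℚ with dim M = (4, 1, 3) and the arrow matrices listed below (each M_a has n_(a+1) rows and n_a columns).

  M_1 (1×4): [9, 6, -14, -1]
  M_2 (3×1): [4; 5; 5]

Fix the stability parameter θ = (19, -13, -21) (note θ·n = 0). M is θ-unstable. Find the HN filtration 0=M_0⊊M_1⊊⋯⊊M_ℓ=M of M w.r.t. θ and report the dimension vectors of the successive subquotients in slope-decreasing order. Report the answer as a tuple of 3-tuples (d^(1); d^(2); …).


Barcode: M ≅ I[1,1]^3, I[1,3], I[3,3]^2. HN layers by μ_θ (3 steps, strictly decreasing):
  μ^(1)=19; μ^(2)=-5; μ^(3)=-21

((3, 0, 0); (1, 1, 1); (0, 0, 2))


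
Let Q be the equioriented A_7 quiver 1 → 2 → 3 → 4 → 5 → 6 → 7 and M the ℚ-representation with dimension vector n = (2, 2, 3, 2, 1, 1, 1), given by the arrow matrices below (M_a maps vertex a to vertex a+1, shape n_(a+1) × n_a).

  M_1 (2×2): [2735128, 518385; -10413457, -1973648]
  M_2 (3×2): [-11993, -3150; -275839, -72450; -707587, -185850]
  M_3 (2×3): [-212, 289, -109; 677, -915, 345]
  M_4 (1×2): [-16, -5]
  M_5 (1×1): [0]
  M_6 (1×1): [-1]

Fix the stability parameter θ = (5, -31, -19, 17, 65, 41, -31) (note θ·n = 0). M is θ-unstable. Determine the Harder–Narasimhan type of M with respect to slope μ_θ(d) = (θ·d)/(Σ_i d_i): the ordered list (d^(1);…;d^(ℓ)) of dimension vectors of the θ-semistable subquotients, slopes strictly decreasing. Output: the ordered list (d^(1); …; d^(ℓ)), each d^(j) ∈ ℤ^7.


Interval decomposition of M: I[1,2], I[1,5], I[3,3], I[3,4], I[6,7].
HN type (ℓ=6): μ^(1)=65; μ^(2)=17; μ^(3)=5; μ^(4)=-13; μ^(5)=-15; μ^(6)=-19

((0, 0, 0, 0, 1, 0, 0); (0, 0, 0, 2, 0, 0, 0); (0, 0, 0, 0, 0, 1, 1); (1, 1, 0, 0, 0, 0, 0); (1, 1, 1, 0, 0, 0, 0); (0, 0, 2, 0, 0, 0, 0))


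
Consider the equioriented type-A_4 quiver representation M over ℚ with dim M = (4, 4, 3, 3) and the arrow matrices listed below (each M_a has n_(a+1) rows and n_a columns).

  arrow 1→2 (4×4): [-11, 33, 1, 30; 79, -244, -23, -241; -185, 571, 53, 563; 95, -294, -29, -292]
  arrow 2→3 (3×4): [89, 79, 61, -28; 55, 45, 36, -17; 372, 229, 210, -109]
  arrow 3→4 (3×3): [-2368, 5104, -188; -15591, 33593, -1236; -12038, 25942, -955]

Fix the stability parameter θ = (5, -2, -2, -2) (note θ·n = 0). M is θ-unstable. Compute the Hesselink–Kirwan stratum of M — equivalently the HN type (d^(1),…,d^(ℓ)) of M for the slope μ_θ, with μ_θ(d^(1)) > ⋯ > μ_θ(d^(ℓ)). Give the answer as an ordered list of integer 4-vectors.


Interval decomposition of M: I[1,1], I[1,3], I[1,4]^2, I[2,2], I[4,4].
HN type (ℓ=4): μ^(1)=5; μ^(2)=1/3; μ^(3)=-1/4; μ^(4)=-2

((1, 0, 0, 0); (1, 1, 1, 0); (2, 2, 2, 2); (0, 1, 0, 1))


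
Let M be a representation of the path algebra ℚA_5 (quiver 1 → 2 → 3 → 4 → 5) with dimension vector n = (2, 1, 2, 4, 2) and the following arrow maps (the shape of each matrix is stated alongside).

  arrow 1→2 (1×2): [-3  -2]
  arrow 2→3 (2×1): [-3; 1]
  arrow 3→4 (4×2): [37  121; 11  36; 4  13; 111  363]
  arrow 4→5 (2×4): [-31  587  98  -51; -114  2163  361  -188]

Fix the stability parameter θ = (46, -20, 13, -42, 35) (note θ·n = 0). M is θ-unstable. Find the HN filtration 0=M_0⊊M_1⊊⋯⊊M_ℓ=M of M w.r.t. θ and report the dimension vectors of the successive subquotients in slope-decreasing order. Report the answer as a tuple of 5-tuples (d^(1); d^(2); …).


Barcode: M ≅ I[1,1], I[1,5], I[3,5], I[4,4]^2. HN layers by μ_θ (5 steps, strictly decreasing):
  μ^(1)=46; μ^(2)=35; μ^(3)=-3/4; μ^(4)=-29/2; μ^(5)=-42

((1, 0, 0, 0, 0); (0, 0, 0, 0, 2); (1, 1, 1, 1, 0); (0, 0, 1, 1, 0); (0, 0, 0, 2, 0))


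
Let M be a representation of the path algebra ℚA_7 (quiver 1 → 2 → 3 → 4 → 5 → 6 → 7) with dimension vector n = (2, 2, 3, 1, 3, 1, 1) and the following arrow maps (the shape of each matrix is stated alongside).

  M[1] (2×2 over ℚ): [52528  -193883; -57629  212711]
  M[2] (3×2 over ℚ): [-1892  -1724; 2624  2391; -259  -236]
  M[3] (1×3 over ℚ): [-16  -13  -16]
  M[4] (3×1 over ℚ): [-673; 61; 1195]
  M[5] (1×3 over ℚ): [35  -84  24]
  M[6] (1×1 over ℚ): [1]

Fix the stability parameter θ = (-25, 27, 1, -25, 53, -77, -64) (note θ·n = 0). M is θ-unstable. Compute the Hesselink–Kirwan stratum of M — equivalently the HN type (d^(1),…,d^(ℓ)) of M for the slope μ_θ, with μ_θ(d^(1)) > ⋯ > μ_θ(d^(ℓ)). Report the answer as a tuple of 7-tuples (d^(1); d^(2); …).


Via rank(M_{q-1}∘⋯∘M_p): M ≅ I[1,3], I[1,7], I[3,3], I[5,5]^2.
μ_θ-semistable layers: μ^(1)=53; μ^(2)=14; μ^(3)=1; μ^(4)=-85/6; μ^(5)=-25

((0, 0, 0, 0, 2, 0, 0); (0, 1, 1, 0, 0, 0, 0); (0, 0, 1, 0, 0, 0, 0); (0, 1, 1, 1, 1, 1, 1); (2, 0, 0, 0, 0, 0, 0))


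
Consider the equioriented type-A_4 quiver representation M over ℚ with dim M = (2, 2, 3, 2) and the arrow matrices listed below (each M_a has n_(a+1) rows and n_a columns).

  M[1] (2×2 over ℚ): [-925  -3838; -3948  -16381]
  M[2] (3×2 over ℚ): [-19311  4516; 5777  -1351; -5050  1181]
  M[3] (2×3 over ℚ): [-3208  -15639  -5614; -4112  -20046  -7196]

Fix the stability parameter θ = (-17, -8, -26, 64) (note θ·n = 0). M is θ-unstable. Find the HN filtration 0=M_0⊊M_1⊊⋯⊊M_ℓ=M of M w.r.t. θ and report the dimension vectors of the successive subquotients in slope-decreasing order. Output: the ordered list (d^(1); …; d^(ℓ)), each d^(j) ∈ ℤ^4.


Barcode: M ≅ I[1,3], I[1,4], I[3,3], I[4,4]. HN layers by μ_θ (3 steps, strictly decreasing):
  μ^(1)=64; μ^(2)=-17; μ^(3)=-26

((0, 0, 0, 2); (2, 2, 2, 0); (0, 0, 1, 0))


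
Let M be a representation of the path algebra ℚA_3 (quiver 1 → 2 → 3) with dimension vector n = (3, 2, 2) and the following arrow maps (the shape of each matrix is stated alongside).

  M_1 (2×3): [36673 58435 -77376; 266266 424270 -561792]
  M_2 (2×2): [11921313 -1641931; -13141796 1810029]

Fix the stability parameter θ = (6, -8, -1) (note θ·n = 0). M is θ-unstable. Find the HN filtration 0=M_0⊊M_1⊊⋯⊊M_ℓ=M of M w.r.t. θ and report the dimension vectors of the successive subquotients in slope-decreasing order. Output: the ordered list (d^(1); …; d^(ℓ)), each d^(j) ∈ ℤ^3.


Barcode: M ≅ I[1,1]^2, I[1,3], I[2,3]. HN layers by μ_θ (3 steps, strictly decreasing):
  μ^(1)=6; μ^(2)=-1; μ^(3)=-8

((2, 0, 0); (1, 1, 2); (0, 1, 0))


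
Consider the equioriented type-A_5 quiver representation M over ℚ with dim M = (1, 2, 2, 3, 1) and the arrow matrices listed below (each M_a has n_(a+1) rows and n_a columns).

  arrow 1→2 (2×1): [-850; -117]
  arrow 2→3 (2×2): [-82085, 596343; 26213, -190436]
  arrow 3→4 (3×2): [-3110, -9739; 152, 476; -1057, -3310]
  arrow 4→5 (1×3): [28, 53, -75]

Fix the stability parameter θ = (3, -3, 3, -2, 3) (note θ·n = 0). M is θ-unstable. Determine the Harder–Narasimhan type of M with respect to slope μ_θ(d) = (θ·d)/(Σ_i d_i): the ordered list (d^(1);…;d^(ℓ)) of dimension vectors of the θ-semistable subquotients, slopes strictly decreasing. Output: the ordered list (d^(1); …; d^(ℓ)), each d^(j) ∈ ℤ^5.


Interval decomposition of M: I[1,5], I[2,4], I[4,4].
HN type (ℓ=5): μ^(1)=3; μ^(2)=1/2; μ^(3)=0; μ^(4)=-2; μ^(5)=-3

((0, 0, 0, 0, 1); (0, 0, 2, 2, 0); (1, 1, 0, 0, 0); (0, 0, 0, 1, 0); (0, 1, 0, 0, 0))


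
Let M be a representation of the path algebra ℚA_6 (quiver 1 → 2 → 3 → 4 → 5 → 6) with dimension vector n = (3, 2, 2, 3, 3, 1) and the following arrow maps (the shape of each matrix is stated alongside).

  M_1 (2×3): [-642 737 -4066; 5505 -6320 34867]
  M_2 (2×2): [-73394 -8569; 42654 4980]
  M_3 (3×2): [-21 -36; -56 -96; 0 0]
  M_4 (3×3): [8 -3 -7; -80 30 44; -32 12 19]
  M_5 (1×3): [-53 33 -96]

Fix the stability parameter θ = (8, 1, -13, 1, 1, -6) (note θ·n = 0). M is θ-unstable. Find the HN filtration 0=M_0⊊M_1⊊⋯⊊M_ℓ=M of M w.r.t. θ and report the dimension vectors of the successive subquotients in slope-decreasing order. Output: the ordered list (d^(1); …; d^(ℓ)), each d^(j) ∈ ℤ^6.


Interval decomposition of M: I[1,1], I[1,3], I[1,4], I[4,5], I[4,6], I[5,5].
HN type (ℓ=3): μ^(1)=8; μ^(2)=1; μ^(3)=-4/3

((1, 0, 0, 0, 0, 0); (0, 0, 0, 2, 2, 0); (2, 2, 2, 1, 1, 1))


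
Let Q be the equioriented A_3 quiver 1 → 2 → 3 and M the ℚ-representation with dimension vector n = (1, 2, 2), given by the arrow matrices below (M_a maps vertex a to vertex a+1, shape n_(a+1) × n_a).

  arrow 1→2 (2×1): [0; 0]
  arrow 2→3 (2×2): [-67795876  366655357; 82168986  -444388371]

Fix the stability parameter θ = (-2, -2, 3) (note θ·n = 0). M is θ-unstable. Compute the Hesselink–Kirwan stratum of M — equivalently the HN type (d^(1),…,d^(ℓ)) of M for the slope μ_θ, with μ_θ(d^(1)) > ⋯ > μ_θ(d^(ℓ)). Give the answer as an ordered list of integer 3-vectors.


Via rank(M_{q-1}∘⋯∘M_p): M ≅ I[1,1], I[2,3]^2.
μ_θ-semistable layers: μ^(1)=3; μ^(2)=-2

((0, 0, 2); (1, 2, 0))


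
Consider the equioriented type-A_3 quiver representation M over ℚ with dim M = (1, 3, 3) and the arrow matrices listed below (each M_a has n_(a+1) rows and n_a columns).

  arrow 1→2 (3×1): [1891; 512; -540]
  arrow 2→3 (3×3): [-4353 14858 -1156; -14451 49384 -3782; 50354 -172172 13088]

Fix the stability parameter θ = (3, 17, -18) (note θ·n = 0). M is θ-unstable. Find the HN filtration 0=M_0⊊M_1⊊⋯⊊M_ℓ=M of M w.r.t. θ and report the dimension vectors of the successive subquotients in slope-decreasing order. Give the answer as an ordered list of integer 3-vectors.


Interval decomposition of M: I[1,3], I[2,2], I[2,3], I[3,3].
HN type (ℓ=4): μ^(1)=17; μ^(2)=2/3; μ^(3)=-1/2; μ^(4)=-18

((0, 1, 0); (1, 1, 1); (0, 1, 1); (0, 0, 1))


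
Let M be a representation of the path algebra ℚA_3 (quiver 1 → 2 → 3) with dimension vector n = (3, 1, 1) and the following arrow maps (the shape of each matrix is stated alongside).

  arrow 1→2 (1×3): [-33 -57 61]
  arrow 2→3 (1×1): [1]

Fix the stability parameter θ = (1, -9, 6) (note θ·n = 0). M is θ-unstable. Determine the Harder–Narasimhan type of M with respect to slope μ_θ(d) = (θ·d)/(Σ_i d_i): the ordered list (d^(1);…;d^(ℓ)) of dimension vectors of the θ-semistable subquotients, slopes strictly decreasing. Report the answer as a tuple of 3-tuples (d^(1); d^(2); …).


Interval decomposition of M: I[1,1]^2, I[1,3].
HN type (ℓ=3): μ^(1)=6; μ^(2)=1; μ^(3)=-4

((0, 0, 1); (2, 0, 0); (1, 1, 0))


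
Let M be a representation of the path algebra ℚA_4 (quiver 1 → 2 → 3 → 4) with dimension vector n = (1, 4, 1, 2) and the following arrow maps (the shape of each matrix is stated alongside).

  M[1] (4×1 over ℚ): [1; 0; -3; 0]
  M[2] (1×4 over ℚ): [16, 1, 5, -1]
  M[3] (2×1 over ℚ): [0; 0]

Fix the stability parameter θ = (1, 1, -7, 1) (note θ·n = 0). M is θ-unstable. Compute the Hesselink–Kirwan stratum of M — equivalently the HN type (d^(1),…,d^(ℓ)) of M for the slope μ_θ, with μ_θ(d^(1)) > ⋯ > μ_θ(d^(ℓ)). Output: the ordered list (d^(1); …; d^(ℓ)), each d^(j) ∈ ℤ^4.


Via rank(M_{q-1}∘⋯∘M_p): M ≅ I[1,3], I[2,2]^3, I[4,4]^2.
μ_θ-semistable layers: μ^(1)=1; μ^(2)=-5/3

((0, 3, 0, 2); (1, 1, 1, 0))


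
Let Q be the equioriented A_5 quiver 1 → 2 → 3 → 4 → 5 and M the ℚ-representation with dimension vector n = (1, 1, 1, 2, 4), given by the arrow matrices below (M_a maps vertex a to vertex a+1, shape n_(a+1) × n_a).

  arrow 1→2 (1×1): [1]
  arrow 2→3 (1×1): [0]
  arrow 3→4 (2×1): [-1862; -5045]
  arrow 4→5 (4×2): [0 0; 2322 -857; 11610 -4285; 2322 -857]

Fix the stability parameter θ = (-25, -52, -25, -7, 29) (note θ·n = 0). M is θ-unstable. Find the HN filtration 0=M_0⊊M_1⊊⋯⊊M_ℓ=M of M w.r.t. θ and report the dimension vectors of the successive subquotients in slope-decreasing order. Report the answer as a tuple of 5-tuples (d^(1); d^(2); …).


Interval decomposition of M: I[1,2], I[3,5], I[4,4], I[5,5]^3.
HN type (ℓ=4): μ^(1)=29; μ^(2)=-7; μ^(3)=-25; μ^(4)=-77/2

((0, 0, 0, 0, 4); (0, 0, 0, 2, 0); (0, 0, 1, 0, 0); (1, 1, 0, 0, 0))


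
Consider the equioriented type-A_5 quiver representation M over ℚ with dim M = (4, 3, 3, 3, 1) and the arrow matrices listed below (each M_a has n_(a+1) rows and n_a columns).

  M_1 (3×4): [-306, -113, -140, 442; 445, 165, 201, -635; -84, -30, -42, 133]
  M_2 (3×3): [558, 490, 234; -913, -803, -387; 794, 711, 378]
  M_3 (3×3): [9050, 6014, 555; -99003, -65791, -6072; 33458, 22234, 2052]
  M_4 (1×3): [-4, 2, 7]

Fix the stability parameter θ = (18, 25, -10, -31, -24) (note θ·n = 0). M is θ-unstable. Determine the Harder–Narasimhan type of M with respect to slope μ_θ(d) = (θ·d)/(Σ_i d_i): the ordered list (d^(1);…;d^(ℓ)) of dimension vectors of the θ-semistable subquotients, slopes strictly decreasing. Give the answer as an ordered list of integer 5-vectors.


Via rank(M_{q-1}∘⋯∘M_p): M ≅ I[1,1], I[1,2], I[1,4]^2, I[3,3], I[4,5].
μ_θ-semistable layers: μ^(1)=25; μ^(2)=18; μ^(3)=1/2; μ^(4)=-10; μ^(5)=-24; μ^(6)=-31

((0, 1, 0, 0, 0); (2, 0, 0, 0, 0); (2, 2, 2, 2, 0); (0, 0, 1, 0, 0); (0, 0, 0, 0, 1); (0, 0, 0, 1, 0))


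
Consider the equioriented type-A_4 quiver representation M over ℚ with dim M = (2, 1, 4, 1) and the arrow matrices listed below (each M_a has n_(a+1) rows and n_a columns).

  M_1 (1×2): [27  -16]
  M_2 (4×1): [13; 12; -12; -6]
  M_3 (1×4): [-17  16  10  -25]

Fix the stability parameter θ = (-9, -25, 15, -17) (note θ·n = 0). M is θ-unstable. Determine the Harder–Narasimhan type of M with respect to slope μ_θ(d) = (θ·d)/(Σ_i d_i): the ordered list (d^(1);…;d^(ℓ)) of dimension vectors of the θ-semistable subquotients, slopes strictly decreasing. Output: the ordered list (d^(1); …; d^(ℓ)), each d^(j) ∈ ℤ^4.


Via rank(M_{q-1}∘⋯∘M_p): M ≅ I[1,1], I[1,4], I[3,3]^3.
μ_θ-semistable layers: μ^(1)=15; μ^(2)=-1; μ^(3)=-9; μ^(4)=-17

((0, 0, 3, 0); (0, 0, 1, 1); (1, 0, 0, 0); (1, 1, 0, 0))


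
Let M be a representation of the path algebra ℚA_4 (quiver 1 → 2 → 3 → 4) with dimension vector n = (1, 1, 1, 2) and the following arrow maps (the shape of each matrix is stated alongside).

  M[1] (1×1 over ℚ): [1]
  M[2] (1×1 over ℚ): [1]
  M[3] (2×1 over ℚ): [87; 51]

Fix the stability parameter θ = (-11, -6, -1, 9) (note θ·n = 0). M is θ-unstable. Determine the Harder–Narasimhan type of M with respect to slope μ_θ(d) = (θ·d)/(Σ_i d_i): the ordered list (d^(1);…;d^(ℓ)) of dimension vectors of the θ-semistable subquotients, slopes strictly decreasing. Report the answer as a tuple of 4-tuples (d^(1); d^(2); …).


Via rank(M_{q-1}∘⋯∘M_p): M ≅ I[1,4], I[4,4].
μ_θ-semistable layers: μ^(1)=9; μ^(2)=-1; μ^(3)=-6; μ^(4)=-11

((0, 0, 0, 2); (0, 0, 1, 0); (0, 1, 0, 0); (1, 0, 0, 0))


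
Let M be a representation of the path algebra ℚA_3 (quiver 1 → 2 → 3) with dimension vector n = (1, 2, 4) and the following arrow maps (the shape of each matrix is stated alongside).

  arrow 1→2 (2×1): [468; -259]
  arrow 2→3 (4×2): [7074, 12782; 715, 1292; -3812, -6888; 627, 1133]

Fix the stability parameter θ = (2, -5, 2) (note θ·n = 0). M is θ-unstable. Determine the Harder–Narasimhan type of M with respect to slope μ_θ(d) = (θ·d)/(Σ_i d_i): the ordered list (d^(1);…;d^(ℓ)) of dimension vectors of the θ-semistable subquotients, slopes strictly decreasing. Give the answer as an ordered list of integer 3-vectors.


Barcode: M ≅ I[1,3], I[2,3], I[3,3]^2. HN layers by μ_θ (3 steps, strictly decreasing):
  μ^(1)=2; μ^(2)=-3/2; μ^(3)=-5

((0, 0, 4); (1, 1, 0); (0, 1, 0))


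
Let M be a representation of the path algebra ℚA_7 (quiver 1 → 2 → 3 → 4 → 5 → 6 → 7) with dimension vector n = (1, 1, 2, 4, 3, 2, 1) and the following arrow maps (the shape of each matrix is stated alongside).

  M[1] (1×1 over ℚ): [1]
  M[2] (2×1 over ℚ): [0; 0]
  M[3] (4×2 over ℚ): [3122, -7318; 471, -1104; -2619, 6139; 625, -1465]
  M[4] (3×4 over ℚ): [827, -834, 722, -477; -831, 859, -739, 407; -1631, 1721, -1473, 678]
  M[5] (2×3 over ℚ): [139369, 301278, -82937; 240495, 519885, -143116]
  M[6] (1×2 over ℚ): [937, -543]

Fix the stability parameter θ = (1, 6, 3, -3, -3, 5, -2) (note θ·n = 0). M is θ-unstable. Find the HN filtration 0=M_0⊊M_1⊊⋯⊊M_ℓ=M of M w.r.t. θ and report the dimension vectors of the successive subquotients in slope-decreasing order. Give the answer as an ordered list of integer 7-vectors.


Barcode: M ≅ I[1,2], I[3,6], I[3,7], I[4,4], I[4,5]. HN layers by μ_θ (6 steps, strictly decreasing):
  μ^(1)=6; μ^(2)=5; μ^(3)=3/2; μ^(4)=1; μ^(5)=-1; μ^(6)=-3

((0, 1, 0, 0, 0, 0, 0); (0, 0, 0, 0, 0, 1, 0); (0, 0, 0, 0, 0, 1, 1); (1, 0, 0, 0, 0, 0, 0); (0, 0, 2, 2, 2, 0, 0); (0, 0, 0, 2, 1, 0, 0))


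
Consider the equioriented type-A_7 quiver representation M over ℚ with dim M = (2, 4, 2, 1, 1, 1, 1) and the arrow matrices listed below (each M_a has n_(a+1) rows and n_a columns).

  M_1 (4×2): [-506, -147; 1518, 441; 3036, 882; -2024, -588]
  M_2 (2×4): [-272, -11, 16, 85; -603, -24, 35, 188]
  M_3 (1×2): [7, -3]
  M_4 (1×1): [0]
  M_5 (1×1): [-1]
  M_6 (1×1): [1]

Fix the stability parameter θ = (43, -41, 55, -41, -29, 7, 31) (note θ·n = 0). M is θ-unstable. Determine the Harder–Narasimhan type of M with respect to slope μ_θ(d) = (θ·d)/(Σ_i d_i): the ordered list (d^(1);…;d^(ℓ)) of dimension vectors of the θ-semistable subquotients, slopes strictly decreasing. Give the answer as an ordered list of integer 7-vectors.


Via rank(M_{q-1}∘⋯∘M_p): M ≅ I[1,1], I[1,4], I[2,2]^2, I[2,3], I[5,7].
μ_θ-semistable layers: μ^(1)=55; μ^(2)=43; μ^(3)=31; μ^(4)=7; μ^(5)=1; μ^(6)=-29; μ^(7)=-41

((0, 0, 1, 0, 0, 0, 0); (1, 0, 0, 0, 0, 0, 0); (0, 0, 0, 0, 0, 0, 1); (0, 0, 1, 1, 0, 1, 0); (1, 1, 0, 0, 0, 0, 0); (0, 0, 0, 0, 1, 0, 0); (0, 3, 0, 0, 0, 0, 0))


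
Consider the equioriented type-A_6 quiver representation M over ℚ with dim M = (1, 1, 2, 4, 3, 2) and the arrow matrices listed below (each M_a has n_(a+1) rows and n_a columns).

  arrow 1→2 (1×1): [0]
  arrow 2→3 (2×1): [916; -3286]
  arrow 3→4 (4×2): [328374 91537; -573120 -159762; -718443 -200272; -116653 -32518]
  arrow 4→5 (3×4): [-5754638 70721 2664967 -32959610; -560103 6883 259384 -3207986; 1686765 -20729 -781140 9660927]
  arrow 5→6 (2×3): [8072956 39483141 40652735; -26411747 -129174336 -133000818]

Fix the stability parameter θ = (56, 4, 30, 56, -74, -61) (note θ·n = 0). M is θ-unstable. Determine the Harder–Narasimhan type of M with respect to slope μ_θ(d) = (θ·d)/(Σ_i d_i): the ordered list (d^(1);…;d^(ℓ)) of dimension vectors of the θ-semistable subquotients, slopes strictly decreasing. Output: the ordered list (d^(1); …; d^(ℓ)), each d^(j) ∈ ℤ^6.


Via rank(M_{q-1}∘⋯∘M_p): M ≅ I[1,1], I[2,5], I[3,6], I[4,4], I[4,6].
μ_θ-semistable layers: μ^(1)=56; μ^(2)=4; μ^(3)=-49/4; μ^(4)=-79/3

((1, 0, 0, 1, 0, 0); (0, 1, 1, 1, 1, 0); (0, 0, 1, 1, 1, 1); (0, 0, 0, 1, 1, 1))


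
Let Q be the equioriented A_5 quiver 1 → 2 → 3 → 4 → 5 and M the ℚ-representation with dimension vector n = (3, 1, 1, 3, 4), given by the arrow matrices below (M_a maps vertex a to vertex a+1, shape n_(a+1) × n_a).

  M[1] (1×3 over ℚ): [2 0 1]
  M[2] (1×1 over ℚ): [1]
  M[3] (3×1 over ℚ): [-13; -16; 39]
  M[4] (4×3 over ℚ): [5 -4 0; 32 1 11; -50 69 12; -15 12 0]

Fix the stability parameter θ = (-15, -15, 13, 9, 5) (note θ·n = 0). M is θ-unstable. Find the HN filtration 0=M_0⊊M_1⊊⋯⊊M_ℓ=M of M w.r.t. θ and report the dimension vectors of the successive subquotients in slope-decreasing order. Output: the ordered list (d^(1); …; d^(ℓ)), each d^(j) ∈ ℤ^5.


Interval decomposition of M: I[1,1]^2, I[1,5], I[4,5]^2, I[5,5].
HN type (ℓ=4): μ^(1)=9; μ^(2)=7; μ^(3)=5; μ^(4)=-15

((0, 0, 1, 1, 1); (0, 0, 0, 2, 2); (0, 0, 0, 0, 1); (3, 1, 0, 0, 0))


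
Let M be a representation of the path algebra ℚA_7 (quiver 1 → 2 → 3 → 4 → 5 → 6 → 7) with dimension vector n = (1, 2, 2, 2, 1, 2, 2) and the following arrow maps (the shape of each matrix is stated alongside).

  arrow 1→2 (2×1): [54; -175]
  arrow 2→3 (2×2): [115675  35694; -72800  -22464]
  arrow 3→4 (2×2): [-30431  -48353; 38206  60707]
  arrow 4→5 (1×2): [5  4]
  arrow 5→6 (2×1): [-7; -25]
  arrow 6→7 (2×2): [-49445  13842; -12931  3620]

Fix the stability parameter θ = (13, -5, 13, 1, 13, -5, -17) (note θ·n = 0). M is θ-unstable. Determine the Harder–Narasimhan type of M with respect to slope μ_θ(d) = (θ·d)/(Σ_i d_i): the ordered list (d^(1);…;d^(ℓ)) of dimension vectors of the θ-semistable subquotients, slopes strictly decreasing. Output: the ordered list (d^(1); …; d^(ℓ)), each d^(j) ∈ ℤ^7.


Barcode: M ≅ I[1,2], I[2,7], I[3,4], I[6,7]. HN layers by μ_θ (5 steps, strictly decreasing):
  μ^(1)=7; μ^(2)=4; μ^(3)=1; μ^(4)=-5; μ^(5)=-11

((0, 0, 1, 1, 0, 0, 0); (1, 1, 0, 0, 0, 0, 0); (0, 0, 1, 1, 1, 1, 1); (0, 1, 0, 0, 0, 0, 0); (0, 0, 0, 0, 0, 1, 1))


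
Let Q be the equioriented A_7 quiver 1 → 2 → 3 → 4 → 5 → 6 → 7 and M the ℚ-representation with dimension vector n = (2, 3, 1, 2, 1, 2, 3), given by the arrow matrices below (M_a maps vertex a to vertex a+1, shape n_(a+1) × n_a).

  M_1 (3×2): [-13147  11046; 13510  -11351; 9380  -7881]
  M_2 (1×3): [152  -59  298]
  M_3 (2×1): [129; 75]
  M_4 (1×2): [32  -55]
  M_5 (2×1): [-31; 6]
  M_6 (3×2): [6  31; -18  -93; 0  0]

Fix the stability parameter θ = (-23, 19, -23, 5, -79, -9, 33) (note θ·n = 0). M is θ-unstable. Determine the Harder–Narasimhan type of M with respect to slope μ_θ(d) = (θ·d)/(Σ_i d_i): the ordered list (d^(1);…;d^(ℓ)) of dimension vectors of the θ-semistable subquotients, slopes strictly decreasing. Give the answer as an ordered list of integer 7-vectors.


Barcode: M ≅ I[1,2], I[1,6], I[2,2], I[4,4], I[6,7], I[7,7]^2. HN layers by μ_θ (6 steps, strictly decreasing):
  μ^(1)=33; μ^(2)=19; μ^(3)=5; μ^(4)=-9; μ^(5)=-39/2; μ^(6)=-23

((0, 0, 0, 0, 0, 0, 3); (0, 2, 0, 0, 0, 0, 0); (0, 0, 0, 1, 0, 0, 0); (0, 0, 0, 0, 0, 2, 0); (0, 1, 1, 1, 1, 0, 0); (2, 0, 0, 0, 0, 0, 0))


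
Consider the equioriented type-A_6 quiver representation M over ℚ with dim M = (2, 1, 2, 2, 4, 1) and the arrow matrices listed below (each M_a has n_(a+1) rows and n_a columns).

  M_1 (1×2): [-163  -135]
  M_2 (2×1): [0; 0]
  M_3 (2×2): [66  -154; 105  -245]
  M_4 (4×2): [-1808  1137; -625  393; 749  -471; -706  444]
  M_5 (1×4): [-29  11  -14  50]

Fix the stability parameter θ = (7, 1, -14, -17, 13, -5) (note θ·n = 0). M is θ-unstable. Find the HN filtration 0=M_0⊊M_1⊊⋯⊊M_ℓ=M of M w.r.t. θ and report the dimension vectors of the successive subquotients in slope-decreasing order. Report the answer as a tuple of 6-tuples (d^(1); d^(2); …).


Barcode: M ≅ I[1,1], I[1,2], I[3,3], I[3,6], I[4,5], I[5,5]^2. HN layers by μ_θ (6 steps, strictly decreasing):
  μ^(1)=13; μ^(2)=7; μ^(3)=4; μ^(4)=-14; μ^(5)=-31/2; μ^(6)=-17

((0, 0, 0, 0, 3, 0); (1, 0, 0, 0, 0, 0); (1, 1, 0, 0, 1, 1); (0, 0, 1, 0, 0, 0); (0, 0, 1, 1, 0, 0); (0, 0, 0, 1, 0, 0))


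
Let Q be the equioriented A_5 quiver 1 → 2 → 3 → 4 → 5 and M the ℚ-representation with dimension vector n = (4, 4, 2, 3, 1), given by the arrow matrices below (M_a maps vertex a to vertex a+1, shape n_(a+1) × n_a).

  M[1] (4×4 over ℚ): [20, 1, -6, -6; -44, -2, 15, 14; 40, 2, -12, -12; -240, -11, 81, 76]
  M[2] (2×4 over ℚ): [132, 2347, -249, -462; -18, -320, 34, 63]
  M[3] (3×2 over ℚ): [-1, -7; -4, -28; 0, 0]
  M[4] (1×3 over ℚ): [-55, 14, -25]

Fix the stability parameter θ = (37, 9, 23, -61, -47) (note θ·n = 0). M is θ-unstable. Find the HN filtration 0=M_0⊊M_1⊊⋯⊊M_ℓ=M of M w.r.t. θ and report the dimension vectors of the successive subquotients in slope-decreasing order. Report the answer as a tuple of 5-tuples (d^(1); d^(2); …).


Interval decomposition of M: I[1,1]^2, I[1,3], I[1,5], I[2,2]^2, I[4,4]^2.
HN type (ℓ=5): μ^(1)=37; μ^(2)=23; μ^(3)=9; μ^(4)=-39/5; μ^(5)=-61

((2, 0, 0, 0, 0); (1, 1, 1, 0, 0); (0, 2, 0, 0, 0); (1, 1, 1, 1, 1); (0, 0, 0, 2, 0))


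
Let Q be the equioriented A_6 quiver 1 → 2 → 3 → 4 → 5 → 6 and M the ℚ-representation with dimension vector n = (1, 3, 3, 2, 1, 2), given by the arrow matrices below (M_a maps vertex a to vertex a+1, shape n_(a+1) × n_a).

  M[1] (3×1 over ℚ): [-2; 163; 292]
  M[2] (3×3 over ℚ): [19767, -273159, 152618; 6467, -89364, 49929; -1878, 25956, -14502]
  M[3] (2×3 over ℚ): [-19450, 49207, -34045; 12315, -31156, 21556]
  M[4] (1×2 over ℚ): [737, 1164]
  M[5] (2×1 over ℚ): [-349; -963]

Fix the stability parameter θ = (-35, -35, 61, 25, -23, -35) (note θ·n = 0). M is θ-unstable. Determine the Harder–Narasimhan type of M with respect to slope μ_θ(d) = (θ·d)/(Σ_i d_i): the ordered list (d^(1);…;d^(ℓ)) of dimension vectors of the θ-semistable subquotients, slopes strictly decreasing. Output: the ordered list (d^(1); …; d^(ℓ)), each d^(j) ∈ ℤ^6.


Barcode: M ≅ I[1,4], I[2,2], I[2,6], I[3,3], I[6,6]. HN layers by μ_θ (4 steps, strictly decreasing):
  μ^(1)=61; μ^(2)=43; μ^(3)=7; μ^(4)=-35

((0, 0, 1, 0, 0, 0); (0, 0, 1, 1, 0, 0); (0, 0, 1, 1, 1, 1); (1, 3, 0, 0, 0, 1))
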